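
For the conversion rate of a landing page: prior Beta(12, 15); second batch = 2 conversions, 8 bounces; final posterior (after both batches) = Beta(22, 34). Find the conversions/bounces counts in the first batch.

8 conversions and 11 bounces

Because Beta–binomial updating is additive in the counts, the combined data contributed (α_post−α_prior, β_post−β_prior) successes and failures.
Total across both batches: 22−12=10 conversions, 34−15=19 bounces.
Subtract the second batch: 10−2=8 conversions and 19−8=11 bounces.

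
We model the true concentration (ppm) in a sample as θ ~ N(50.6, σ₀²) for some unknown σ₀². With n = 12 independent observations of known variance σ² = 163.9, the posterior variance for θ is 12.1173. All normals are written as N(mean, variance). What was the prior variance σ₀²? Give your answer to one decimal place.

σ₀² = 107.4

For the Normal–Normal model with known σ², precisions add: τ_n = τ₀ + n/σ².
So 1/σ₀² = 1/12.1173 − 12/163.9 = 0.082527 − 0.073215 = 0.009312.
Hence σ₀² = 1/0.009312 ≈ 107.4.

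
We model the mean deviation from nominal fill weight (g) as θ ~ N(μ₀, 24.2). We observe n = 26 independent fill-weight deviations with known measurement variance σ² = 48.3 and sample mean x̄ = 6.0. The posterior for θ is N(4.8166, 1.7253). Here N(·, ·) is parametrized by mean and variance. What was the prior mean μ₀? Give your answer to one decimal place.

μ₀ = -10.6

The posterior mean is a precision-weighted average: μ_n = (τ₀μ₀ + τ_data·x̄)/(τ₀+τ_data), with τ₀=1/σ₀² and τ_data=n/σ².
Here τ₀ = 1/24.2 = 0.041322 and τ_data = 26/48.3 = 0.538302, so τ_n = 0.579624.
Rearranging for μ₀: μ₀ = (μ_n·τ_n − τ_data·x̄)/τ₀ = (4.8166·0.579624 − 0.538302·6.0) / 0.041322 = -0.437995/0.041322 ≈ -10.6.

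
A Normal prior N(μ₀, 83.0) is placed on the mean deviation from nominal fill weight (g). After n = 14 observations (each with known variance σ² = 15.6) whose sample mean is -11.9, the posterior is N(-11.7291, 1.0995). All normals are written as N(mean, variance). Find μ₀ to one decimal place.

The posterior mean is a precision-weighted average: μ_n = (τ₀μ₀ + τ_data·x̄)/(τ₀+τ_data), with τ₀=1/σ₀² and τ_data=n/σ².
Here τ₀ = 1/83.0 = 0.012048 and τ_data = 14/15.6 = 0.897436, so τ_n = 0.909484.
Rearranging for μ₀: μ₀ = (μ_n·τ_n − τ_data·x̄)/τ₀ = (-11.7291·0.909484 − 0.897436·-11.9) / 0.012048 = 0.012060/0.012048 ≈ 1.0.

μ₀ = 1.0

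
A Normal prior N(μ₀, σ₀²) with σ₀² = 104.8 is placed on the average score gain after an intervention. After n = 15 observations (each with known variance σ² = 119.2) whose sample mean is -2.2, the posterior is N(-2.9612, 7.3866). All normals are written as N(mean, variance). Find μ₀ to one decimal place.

With known observation variance, the Normal–Normal posterior has precision τ_n = τ₀ + n/σ² and mean μ_n = (τ₀μ₀ + (n/σ²)x̄)/τ_n.
Here τ₀ = 1/104.8 = 0.009542 and τ_data = 15/119.2 = 0.125839, so τ_n = 0.135381.
Rearranging for μ₀: μ₀ = (μ_n·τ_n − τ_data·x̄)/τ₀ = (-2.9612·0.135381 − 0.125839·-2.2) / 0.009542 = -0.124044/0.009542 ≈ -13.0.

μ₀ = -13.0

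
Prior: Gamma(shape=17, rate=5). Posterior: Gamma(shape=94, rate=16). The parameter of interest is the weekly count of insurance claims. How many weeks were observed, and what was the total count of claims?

n = 11 weeks with total 77 claims

Gamma–Poisson conjugacy: posterior shape = α + Σxᵢ, posterior rate = β + n.
Matching: Σxᵢ = 94 − 17 = 77 and n = 16 − 5 = 11.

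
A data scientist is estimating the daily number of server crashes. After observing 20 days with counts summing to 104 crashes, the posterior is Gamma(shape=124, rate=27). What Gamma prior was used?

Gamma–Poisson conjugacy: posterior shape = α + Σxᵢ, posterior rate = β + n.
So α = 124 − 104 = 20 and β = 27 − 20 = 7.

Gamma(shape=20, rate=7)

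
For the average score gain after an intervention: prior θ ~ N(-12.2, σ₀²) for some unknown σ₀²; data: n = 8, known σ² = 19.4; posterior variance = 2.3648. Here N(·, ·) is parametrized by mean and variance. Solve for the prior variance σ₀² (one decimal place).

σ₀² = 95.3

Posterior precision equals prior precision plus data precision: 1/σ_n² = 1/σ₀² + n/σ².
So 1/σ₀² = 1/2.3648 − 8/19.4 = 0.422869 − 0.412371 = 0.010498.
Hence σ₀² = 1/0.010498 ≈ 95.3.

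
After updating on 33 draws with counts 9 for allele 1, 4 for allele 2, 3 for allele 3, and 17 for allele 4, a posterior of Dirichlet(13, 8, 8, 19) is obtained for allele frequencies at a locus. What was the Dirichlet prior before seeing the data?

For a Dirichlet(α) prior with multinomial counts c, the posterior is Dirichlet(α + c) componentwise.
Subtract each count from the matching posterior parameter: 13−9=4, 8−4=4, 8−3=5, 19−17=2.

Dirichlet(4, 4, 5, 2)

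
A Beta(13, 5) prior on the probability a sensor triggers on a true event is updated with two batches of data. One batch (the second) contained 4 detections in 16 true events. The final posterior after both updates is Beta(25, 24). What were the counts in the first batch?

Sequential conjugate updates are equivalent to a single update on the pooled data, so total successes = posterior α − prior α and total failures = posterior β − prior β.
Total across both batches: 25−13=12 detections, 24−5=19 misses.
Subtract the second batch: 12−4=8 detections and 19−12=7 misses.

8 detections and 7 misses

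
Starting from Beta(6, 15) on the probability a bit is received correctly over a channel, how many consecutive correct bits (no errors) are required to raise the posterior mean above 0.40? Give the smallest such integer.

k = 5

After k correct bits and 0 errors the posterior is Beta(6+k, 15), with mean (6+k)/(6+15+k).
Set (6+k)/(21+k) > 0.40 and solve: k > (0.40·21 − 6)/(1 − 0.40) = 4.000.
The smallest integer exceeding 4.000 is 5.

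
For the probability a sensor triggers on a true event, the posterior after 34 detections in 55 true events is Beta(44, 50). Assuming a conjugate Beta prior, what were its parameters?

A Beta(a, b) prior with s successes and f failures in binomial data gives a Beta(a+s, b+f) posterior.
Subtract the data counts: 44−34=10, 50−21=29.

Beta(10, 29)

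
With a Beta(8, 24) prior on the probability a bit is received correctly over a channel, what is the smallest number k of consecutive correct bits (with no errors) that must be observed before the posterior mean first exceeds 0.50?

After k correct bits and 0 errors the posterior is Beta(8+k, 24), with mean (8+k)/(8+24+k).
Set (8+k)/(32+k) > 0.50 and solve: k > (0.50·32 − 8)/(1 − 0.50) = 16.000.
The smallest integer exceeding 16.000 is 17, and checking k=17: (25)/(49) = 0.5102 > 0.50.

k = 17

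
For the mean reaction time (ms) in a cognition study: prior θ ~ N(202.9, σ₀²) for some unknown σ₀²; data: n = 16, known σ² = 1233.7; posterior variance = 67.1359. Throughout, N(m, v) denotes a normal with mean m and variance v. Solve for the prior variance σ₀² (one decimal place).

Posterior precision equals prior precision plus data precision: 1/σ_n² = 1/σ₀² + n/σ².
So 1/σ₀² = 1/67.1359 − 16/1233.7 = 0.014895 − 0.012969 = 0.001926.
Hence σ₀² = 1/0.001926 ≈ 519.2.

σ₀² = 519.2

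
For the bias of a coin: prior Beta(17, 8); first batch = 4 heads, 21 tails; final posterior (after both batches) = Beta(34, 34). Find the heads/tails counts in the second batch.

Sequential conjugate updates are equivalent to a single update on the pooled data, so total successes = posterior α − prior α and total failures = posterior β − prior β.
Total across both batches: 34−17=17 heads, 34−8=26 tails.
Subtract the first batch: 17−4=13 heads and 26−21=5 tails.

13 heads and 5 tails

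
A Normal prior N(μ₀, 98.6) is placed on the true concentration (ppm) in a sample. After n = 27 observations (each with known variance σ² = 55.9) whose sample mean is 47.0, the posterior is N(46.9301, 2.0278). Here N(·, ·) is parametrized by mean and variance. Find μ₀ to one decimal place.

With known observation variance, the Normal–Normal posterior has precision τ_n = τ₀ + n/σ² and mean μ_n = (τ₀μ₀ + (n/σ²)x̄)/τ_n.
Here τ₀ = 1/98.6 = 0.010142 and τ_data = 27/55.9 = 0.483005, so τ_n = 0.493147.
Rearranging for μ₀: μ₀ = (μ_n·τ_n − τ_data·x̄)/τ₀ = (46.9301·0.493147 − 0.483005·47.0) / 0.010142 = 0.442203/0.010142 ≈ 43.6.

μ₀ = 43.6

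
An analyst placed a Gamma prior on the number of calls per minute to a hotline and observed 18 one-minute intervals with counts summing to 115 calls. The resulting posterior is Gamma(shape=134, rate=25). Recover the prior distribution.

Gamma–Poisson conjugacy: posterior shape = α + Σxᵢ, posterior rate = β + n.
So α = 134 − 115 = 19 and β = 25 − 18 = 7.

Gamma(shape=19, rate=7)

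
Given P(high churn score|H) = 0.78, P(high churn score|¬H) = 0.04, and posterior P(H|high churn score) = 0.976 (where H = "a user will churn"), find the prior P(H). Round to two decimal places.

P(H) = 0.68

Bayes' rule in odds form gives O(H|E) = O(H)·[P(E|H)/P(E|¬H)], hence O(H) = O(H|E)/LR.
Posterior odds = 0.976/(1−0.976) = 40.6667. LR = 0.78/0.04 = 19.5000.
Prior odds = 40.6667/19.5000 = 2.0855, so P(H) = 2.0855/(1+2.0855) ≈ 0.68.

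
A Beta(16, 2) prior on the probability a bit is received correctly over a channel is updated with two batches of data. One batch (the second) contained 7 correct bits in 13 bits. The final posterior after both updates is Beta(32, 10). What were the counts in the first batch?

9 correct bits and 2 errors

Sequential conjugate updates are equivalent to a single update on the pooled data, so total successes = posterior α − prior α and total failures = posterior β − prior β.
Total across both batches: 32−16=16 correct bits, 10−2=8 errors.
Subtract the second batch: 16−7=9 correct bits and 8−6=2 errors.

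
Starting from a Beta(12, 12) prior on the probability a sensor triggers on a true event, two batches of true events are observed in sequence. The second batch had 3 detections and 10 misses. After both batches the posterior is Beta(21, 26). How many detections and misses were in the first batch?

Sequential conjugate updates are equivalent to a single update on the pooled data, so total successes = posterior α − prior α and total failures = posterior β − prior β.
Total across both batches: 21−12=9 detections, 26−12=14 misses.
Subtract the second batch: 9−3=6 detections and 14−10=4 misses.

6 detections and 4 misses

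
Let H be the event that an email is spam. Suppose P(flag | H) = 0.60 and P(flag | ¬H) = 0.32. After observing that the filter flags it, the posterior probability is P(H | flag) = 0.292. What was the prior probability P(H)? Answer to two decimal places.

P(H) = 0.18

In odds form, posterior odds = prior odds × likelihood ratio, so prior odds = posterior odds ÷ LR.
Posterior odds = 0.292/(1−0.292) = 0.4124. LR = 0.60/0.32 = 1.8750.
Prior odds = 0.4124/1.8750 = 0.2199, so P(H) = 0.2199/(1+0.2199) ≈ 0.18.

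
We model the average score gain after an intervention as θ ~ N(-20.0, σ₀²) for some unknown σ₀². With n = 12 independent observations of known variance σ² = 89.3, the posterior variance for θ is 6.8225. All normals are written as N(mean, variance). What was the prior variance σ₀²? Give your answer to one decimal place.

Posterior precision equals prior precision plus data precision: 1/σ_n² = 1/σ₀² + n/σ².
So 1/σ₀² = 1/6.8225 − 12/89.3 = 0.146574 − 0.134378 = 0.012196.
Hence σ₀² = 1/0.012196 ≈ 82.0.

σ₀² = 82.0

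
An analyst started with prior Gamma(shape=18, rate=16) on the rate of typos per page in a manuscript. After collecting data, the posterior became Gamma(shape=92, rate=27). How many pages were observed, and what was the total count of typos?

Gamma–Poisson conjugacy: posterior shape = α + Σxᵢ, posterior rate = β + n.
Matching: Σxᵢ = 92 − 18 = 74 and n = 27 − 16 = 11.

n = 11 pages with total 74 typos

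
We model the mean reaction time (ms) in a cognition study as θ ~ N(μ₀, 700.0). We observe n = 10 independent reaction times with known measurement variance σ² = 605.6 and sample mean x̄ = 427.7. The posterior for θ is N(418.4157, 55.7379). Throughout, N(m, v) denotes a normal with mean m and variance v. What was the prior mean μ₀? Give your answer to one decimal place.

With known observation variance, the Normal–Normal posterior has precision τ_n = τ₀ + n/σ² and mean μ_n = (τ₀μ₀ + (n/σ²)x̄)/τ_n.
Here τ₀ = 1/700.0 = 0.001429 and τ_data = 10/605.6 = 0.016513, so τ_n = 0.017942.
Rearranging for μ₀: μ₀ = (μ_n·τ_n − τ_data·x̄)/τ₀ = (418.4157·0.017942 − 0.016513·427.7) / 0.001429 = 0.444604/0.001429 ≈ 311.1.

μ₀ = 311.1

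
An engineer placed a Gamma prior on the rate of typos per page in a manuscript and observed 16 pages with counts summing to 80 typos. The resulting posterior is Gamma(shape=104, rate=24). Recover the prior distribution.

Gamma(shape=24, rate=8)

Gamma–Poisson conjugacy: posterior shape = α + Σxᵢ, posterior rate = β + n.
So α = 104 − 80 = 24 and β = 24 − 16 = 8.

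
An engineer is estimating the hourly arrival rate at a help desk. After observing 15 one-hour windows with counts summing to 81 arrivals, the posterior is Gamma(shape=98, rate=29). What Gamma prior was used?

A Gamma(α, β) prior (rate parametrization) on a Poisson rate with n observations summing to S gives posterior Gamma(α+S, β+n).
So α = 98 − 81 = 17 and β = 29 − 15 = 14.

Gamma(shape=17, rate=14)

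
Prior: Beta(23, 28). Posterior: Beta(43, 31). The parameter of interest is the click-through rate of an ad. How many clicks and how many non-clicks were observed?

A Beta(a, b) prior with s successes and f failures in binomial data gives a Beta(a+s, b+f) posterior.
Match parameters: s=43−23=20, f=31−28=3.

20 clicks and 3 non-clicks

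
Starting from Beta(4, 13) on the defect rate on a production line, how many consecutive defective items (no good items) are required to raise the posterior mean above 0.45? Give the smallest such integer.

After k defective items and 0 good items the posterior is Beta(4+k, 13), with mean (4+k)/(4+13+k).
Set (4+k)/(17+k) > 0.45 and solve: k > (0.45·17 − 4)/(1 − 0.45) = 6.636.
The smallest integer exceeding 6.636 is 7.

k = 7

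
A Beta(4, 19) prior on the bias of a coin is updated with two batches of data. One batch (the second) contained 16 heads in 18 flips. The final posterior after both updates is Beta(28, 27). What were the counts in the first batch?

Because Beta–binomial updating is additive in the counts, the combined data contributed (α_post−α_prior, β_post−β_prior) successes and failures.
Total across both batches: 28−4=24 heads, 27−19=8 tails.
Subtract the second batch: 24−16=8 heads and 8−2=6 tails.

8 heads and 6 tails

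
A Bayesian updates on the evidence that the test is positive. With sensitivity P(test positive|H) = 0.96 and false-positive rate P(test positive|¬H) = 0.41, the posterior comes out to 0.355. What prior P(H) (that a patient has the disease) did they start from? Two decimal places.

P(H) = 0.19

In odds form, posterior odds = prior odds × likelihood ratio, so prior odds = posterior odds ÷ LR.
Posterior odds = 0.355/(1−0.355) = 0.5504. LR = 0.96/0.41 = 2.3415.
Prior odds = 0.5504/2.3415 = 0.2351, so P(H) = 0.2351/(1+0.2351) ≈ 0.19.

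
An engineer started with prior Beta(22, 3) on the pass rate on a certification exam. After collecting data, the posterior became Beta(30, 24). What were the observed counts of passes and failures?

8 passes and 21 failures

Under Beta–binomial conjugacy the posterior parameters are (α+s, β+f).
So s = 30 − 22 = 8 and f = 24 − 3 = 21.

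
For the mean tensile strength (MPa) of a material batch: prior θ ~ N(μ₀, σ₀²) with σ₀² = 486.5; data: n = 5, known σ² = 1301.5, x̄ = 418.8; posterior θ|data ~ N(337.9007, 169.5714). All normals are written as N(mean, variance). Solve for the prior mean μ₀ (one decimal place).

μ₀ = 186.7

With known observation variance, the Normal–Normal posterior has precision τ_n = τ₀ + n/σ² and mean μ_n = (τ₀μ₀ + (n/σ²)x̄)/τ_n.
Here τ₀ = 1/486.5 = 0.002055 and τ_data = 5/1301.5 = 0.003842, so τ_n = 0.005897.
Rearranging for μ₀: μ₀ = (μ_n·τ_n − τ_data·x̄)/τ₀ = (337.9007·0.005897 − 0.003842·418.8) / 0.002055 = 0.383571/0.002055 ≈ 186.7.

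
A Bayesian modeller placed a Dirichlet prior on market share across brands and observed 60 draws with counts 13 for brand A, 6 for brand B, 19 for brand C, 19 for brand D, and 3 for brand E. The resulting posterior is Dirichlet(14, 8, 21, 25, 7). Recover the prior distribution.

Dirichlet(1, 2, 2, 6, 4)

For a Dirichlet(α) prior with multinomial counts c, the posterior is Dirichlet(α + c) componentwise.
Subtract each count from the matching posterior parameter: 14−13=1, 8−6=2, 21−19=2, 25−19=6, 7−3=4.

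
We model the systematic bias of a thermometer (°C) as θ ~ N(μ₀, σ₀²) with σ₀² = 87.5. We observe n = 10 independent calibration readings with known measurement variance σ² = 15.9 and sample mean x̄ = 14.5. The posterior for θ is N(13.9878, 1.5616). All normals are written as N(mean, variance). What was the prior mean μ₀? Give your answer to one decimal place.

μ₀ = -14.2

With known observation variance, the Normal–Normal posterior has precision τ_n = τ₀ + n/σ² and mean μ_n = (τ₀μ₀ + (n/σ²)x̄)/τ_n.
Here τ₀ = 1/87.5 = 0.011429 and τ_data = 10/15.9 = 0.628931, so τ_n = 0.640360.
Rearranging for μ₀: μ₀ = (μ_n·τ_n − τ_data·x̄)/τ₀ = (13.9878·0.640360 − 0.628931·14.5) / 0.011429 = -0.162272/0.011429 ≈ -14.2.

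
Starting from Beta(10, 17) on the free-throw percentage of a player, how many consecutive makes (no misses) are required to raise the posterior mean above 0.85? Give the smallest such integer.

After k makes and 0 misses the posterior is Beta(10+k, 17), with mean (10+k)/(10+17+k).
Set (10+k)/(27+k) > 0.85 and solve: k > (0.85·27 − 10)/(1 − 0.85) = 86.333.
The smallest integer exceeding 86.333 is 87, and checking k=87: (97)/(114) = 0.8509 > 0.85.

k = 87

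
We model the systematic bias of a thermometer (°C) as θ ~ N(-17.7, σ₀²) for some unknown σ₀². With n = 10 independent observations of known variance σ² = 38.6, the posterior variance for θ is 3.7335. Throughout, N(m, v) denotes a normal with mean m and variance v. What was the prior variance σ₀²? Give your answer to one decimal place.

σ₀² = 113.9

For the Normal–Normal model with known σ², precisions add: τ_n = τ₀ + n/σ².
So 1/σ₀² = 1/3.7335 − 10/38.6 = 0.267845 − 0.259067 = 0.008778.
Hence σ₀² = 1/0.008778 ≈ 113.9.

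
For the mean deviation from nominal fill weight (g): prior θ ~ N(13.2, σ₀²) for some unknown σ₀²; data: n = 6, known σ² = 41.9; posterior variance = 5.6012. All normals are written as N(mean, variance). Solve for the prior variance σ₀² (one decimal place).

For the Normal–Normal model with known σ², precisions add: τ_n = τ₀ + n/σ².
So 1/σ₀² = 1/5.6012 − 6/41.9 = 0.178533 − 0.143198 = 0.035335.
Hence σ₀² = 1/0.035335 ≈ 28.3.

σ₀² = 28.3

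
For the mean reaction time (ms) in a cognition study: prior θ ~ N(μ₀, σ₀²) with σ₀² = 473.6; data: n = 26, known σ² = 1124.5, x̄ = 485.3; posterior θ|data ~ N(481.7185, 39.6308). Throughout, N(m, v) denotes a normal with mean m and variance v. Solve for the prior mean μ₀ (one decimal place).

The posterior mean is a precision-weighted average: μ_n = (τ₀μ₀ + τ_data·x̄)/(τ₀+τ_data), with τ₀=1/σ₀² and τ_data=n/σ².
Here τ₀ = 1/473.6 = 0.002111 and τ_data = 26/1124.5 = 0.023121, so τ_n = 0.025232.
Rearranging for μ₀: μ₀ = (μ_n·τ_n − τ_data·x̄)/τ₀ = (481.7185·0.025232 − 0.023121·485.3) / 0.002111 = 0.934100/0.002111 ≈ 442.5.

μ₀ = 442.5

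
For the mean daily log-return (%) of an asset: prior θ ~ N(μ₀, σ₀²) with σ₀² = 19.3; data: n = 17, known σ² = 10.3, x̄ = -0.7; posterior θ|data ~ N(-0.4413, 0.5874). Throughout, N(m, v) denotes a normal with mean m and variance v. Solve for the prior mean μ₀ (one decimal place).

With known observation variance, the Normal–Normal posterior has precision τ_n = τ₀ + n/σ² and mean μ_n = (τ₀μ₀ + (n/σ²)x̄)/τ_n.
Here τ₀ = 1/19.3 = 0.051813 and τ_data = 17/10.3 = 1.650485, so τ_n = 1.702298.
Rearranging for μ₀: μ₀ = (μ_n·τ_n − τ_data·x̄)/τ₀ = (-0.4413·1.702298 − 1.650485·-0.7) / 0.051813 = 0.404115/0.051813 ≈ 7.8.

μ₀ = 7.8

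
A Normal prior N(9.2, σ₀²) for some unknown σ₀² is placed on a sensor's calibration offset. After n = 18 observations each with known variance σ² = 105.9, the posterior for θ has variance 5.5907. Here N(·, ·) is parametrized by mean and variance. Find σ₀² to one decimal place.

For the Normal–Normal model with known σ², precisions add: τ_n = τ₀ + n/σ².
So 1/σ₀² = 1/5.5907 − 18/105.9 = 0.178868 − 0.169972 = 0.008896.
Hence σ₀² = 1/0.008896 ≈ 112.4.

σ₀² = 112.4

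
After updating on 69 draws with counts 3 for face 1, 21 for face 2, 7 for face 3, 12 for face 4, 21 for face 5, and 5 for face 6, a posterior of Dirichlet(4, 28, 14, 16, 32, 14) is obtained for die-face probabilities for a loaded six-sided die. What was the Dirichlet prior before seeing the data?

For a Dirichlet(α) prior with multinomial counts c, the posterior is Dirichlet(α + c) componentwise.
Subtract each count from the matching posterior parameter: 4−3=1, 28−21=7, 14−7=7, 16−12=4, 32−21=11, 14−5=9.

Dirichlet(1, 7, 7, 4, 11, 9)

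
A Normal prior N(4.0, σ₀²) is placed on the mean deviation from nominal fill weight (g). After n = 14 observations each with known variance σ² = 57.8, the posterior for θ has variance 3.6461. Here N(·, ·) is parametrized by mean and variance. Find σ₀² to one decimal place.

Posterior precision equals prior precision plus data precision: 1/σ_n² = 1/σ₀² + n/σ².
So 1/σ₀² = 1/3.6461 − 14/57.8 = 0.274266 − 0.242215 = 0.032051.
Hence σ₀² = 1/0.032051 ≈ 31.2.

σ₀² = 31.2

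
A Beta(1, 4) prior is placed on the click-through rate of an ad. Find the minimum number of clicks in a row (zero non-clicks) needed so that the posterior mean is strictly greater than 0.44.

k = 3

After k clicks and 0 non-clicks the posterior is Beta(1+k, 4), with mean (1+k)/(1+4+k).
Set (1+k)/(5+k) > 0.44 and solve: k > (0.44·5 − 1)/(1 − 0.44) = 2.143.
The smallest integer exceeding 2.143 is 3.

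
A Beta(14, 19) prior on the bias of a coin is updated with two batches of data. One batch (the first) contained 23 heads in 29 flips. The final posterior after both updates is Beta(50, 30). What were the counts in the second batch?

Because Beta–binomial updating is additive in the counts, the combined data contributed (α_post−α_prior, β_post−β_prior) successes and failures.
Total across both batches: 50−14=36 heads, 30−19=11 tails.
Subtract the first batch: 36−23=13 heads and 11−6=5 tails.

13 heads and 5 tails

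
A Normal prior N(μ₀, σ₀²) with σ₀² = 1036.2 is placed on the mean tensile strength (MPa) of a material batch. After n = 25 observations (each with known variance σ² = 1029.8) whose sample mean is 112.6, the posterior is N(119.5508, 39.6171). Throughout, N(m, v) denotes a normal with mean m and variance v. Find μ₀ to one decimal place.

μ₀ = 294.4

With known observation variance, the Normal–Normal posterior has precision τ_n = τ₀ + n/σ² and mean μ_n = (τ₀μ₀ + (n/σ²)x̄)/τ_n.
Here τ₀ = 1/1036.2 = 0.000965 and τ_data = 25/1029.8 = 0.024277, so τ_n = 0.025242.
Rearranging for μ₀: μ₀ = (μ_n·τ_n − τ_data·x̄)/τ₀ = (119.5508·0.025242 − 0.024277·112.6) / 0.000965 = 0.284111/0.000965 ≈ 294.4.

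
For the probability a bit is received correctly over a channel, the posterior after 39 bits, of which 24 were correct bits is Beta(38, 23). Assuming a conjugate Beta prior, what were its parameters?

Beta is conjugate to the binomial likelihood: posterior = Beta(α+s, β+f).
Subtract the data counts: 38−24=14, 23−15=8.

Beta(14, 8)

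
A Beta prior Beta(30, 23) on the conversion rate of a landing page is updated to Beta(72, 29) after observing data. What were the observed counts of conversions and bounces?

Under Beta–binomial conjugacy the posterior parameters are (α+s, β+f).
Match parameters: s=72−30=42, f=29−23=6.

42 conversions and 6 bounces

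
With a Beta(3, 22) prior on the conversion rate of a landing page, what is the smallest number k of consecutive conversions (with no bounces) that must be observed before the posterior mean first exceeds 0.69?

k = 46

After k conversions and 0 bounces the posterior is Beta(3+k, 22), with mean (3+k)/(3+22+k).
Set (3+k)/(25+k) > 0.69 and solve: k > (0.69·25 − 3)/(1 − 0.69) = 45.968.
The smallest integer exceeding 45.968 is 46, and checking k=46: (49)/(71) = 0.6901 > 0.69.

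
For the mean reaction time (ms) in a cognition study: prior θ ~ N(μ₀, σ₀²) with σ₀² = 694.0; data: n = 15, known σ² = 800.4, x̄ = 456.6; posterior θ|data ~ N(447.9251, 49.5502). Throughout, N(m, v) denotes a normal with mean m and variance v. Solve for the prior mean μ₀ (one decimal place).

μ₀ = 335.1

With known observation variance, the Normal–Normal posterior has precision τ_n = τ₀ + n/σ² and mean μ_n = (τ₀μ₀ + (n/σ²)x̄)/τ_n.
Here τ₀ = 1/694.0 = 0.001441 and τ_data = 15/800.4 = 0.018741, so τ_n = 0.020182.
Rearranging for μ₀: μ₀ = (μ_n·τ_n − τ_data·x̄)/τ₀ = (447.9251·0.020182 − 0.018741·456.6) / 0.001441 = 0.482884/0.001441 ≈ 335.1.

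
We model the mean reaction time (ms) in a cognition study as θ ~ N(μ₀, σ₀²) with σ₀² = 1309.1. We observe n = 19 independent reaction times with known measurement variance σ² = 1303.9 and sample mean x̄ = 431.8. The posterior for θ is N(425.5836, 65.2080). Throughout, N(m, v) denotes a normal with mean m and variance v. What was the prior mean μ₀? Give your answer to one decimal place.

μ₀ = 307.0

The posterior mean is a precision-weighted average: μ_n = (τ₀μ₀ + τ_data·x̄)/(τ₀+τ_data), with τ₀=1/σ₀² and τ_data=n/σ².
Here τ₀ = 1/1309.1 = 0.000764 and τ_data = 19/1303.9 = 0.014572, so τ_n = 0.015336.
Rearranging for μ₀: μ₀ = (μ_n·τ_n − τ_data·x̄)/τ₀ = (425.5836·0.015336 − 0.014572·431.8) / 0.000764 = 0.234560/0.000764 ≈ 307.0.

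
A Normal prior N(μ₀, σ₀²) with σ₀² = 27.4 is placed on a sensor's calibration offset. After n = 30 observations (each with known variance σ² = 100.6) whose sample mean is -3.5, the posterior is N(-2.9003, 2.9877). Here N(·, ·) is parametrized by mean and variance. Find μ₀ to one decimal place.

μ₀ = 2.0

With known observation variance, the Normal–Normal posterior has precision τ_n = τ₀ + n/σ² and mean μ_n = (τ₀μ₀ + (n/σ²)x̄)/τ_n.
Here τ₀ = 1/27.4 = 0.036496 and τ_data = 30/100.6 = 0.298211, so τ_n = 0.334707.
Rearranging for μ₀: μ₀ = (μ_n·τ_n − τ_data·x̄)/τ₀ = (-2.9003·0.334707 − 0.298211·-3.5) / 0.036496 = 0.072988/0.036496 ≈ 2.0.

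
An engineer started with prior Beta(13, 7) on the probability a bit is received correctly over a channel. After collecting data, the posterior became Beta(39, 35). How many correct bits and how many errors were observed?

26 correct bits and 28 errors

Under Beta–binomial conjugacy the posterior parameters are (α+s, β+f).
So s = 39 − 13 = 26 and f = 35 − 7 = 28.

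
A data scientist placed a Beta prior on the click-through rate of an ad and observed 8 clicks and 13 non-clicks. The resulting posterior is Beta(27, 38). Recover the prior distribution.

Beta(19, 25)

Beta is conjugate to the binomial likelihood: posterior = Beta(a+s, b+f).
Subtract the data counts: 27−8=19, 38−13=25.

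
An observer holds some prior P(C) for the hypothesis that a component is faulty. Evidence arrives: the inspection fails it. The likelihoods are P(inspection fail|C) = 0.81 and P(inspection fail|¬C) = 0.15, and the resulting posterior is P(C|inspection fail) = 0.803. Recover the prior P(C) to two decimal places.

In odds form, posterior odds = prior odds × likelihood ratio, so prior odds = posterior odds ÷ LR.
Posterior odds = 0.803/(1−0.803) = 4.0761. LR = 0.81/0.15 = 5.4000.
Prior odds = 4.0761/5.4000 = 0.7548, so P(C) = 0.7548/(1+0.7548) ≈ 0.43.

P(C) = 0.43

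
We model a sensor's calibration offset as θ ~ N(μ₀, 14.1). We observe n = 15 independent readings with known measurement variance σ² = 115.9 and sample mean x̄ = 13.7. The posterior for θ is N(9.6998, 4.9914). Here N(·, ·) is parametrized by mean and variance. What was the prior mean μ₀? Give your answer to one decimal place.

With known observation variance, the Normal–Normal posterior has precision τ_n = τ₀ + n/σ² and mean μ_n = (τ₀μ₀ + (n/σ²)x̄)/τ_n.
Here τ₀ = 1/14.1 = 0.070922 and τ_data = 15/115.9 = 0.129422, so τ_n = 0.200344.
Rearranging for μ₀: μ₀ = (μ_n·τ_n − τ_data·x̄)/τ₀ = (9.6998·0.200344 − 0.129422·13.7) / 0.070922 = 0.170215/0.070922 ≈ 2.4.

μ₀ = 2.4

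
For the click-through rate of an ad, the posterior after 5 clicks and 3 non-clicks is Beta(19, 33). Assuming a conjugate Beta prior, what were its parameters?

Beta(14, 30)

A Beta(α, β) prior with s successes and f failures in binomial data gives a Beta(α+s, β+f) posterior.
Subtract the data counts: 19−5=14, 33−3=30.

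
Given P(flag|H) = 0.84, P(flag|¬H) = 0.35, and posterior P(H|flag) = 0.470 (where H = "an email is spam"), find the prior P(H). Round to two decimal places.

P(H) = 0.27

Bayes' rule in odds form gives O(H|E) = O(H)·[P(E|H)/P(E|¬H)], hence O(H) = O(H|E)/LR.
Posterior odds = 0.470/(1−0.470) = 0.8868. LR = 0.84/0.35 = 2.4000.
Prior odds = 0.8868/2.4000 = 0.3695, so P(H) = 0.3695/(1+0.3695) ≈ 0.27.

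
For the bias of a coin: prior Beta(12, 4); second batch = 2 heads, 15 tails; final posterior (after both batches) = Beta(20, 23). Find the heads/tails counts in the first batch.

Sequential conjugate updates are equivalent to a single update on the pooled data, so total successes = posterior α − prior α and total failures = posterior β − prior β.
Total across both batches: 20−12=8 heads, 23−4=19 tails.
Subtract the second batch: 8−2=6 heads and 19−15=4 tails.

6 heads and 4 tails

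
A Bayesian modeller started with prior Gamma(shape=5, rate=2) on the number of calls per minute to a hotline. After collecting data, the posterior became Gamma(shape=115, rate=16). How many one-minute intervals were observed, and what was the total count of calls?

n = 14 one-minute intervals with total 110 calls

Gamma–Poisson conjugacy: posterior shape = α + Σxᵢ, posterior rate = β + n.
Matching: Σxᵢ = 115 − 5 = 110 and n = 16 − 2 = 14.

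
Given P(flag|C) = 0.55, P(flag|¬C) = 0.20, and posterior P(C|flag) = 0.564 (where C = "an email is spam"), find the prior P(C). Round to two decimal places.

In odds form, posterior odds = prior odds × likelihood ratio, so prior odds = posterior odds ÷ LR.
Posterior odds = 0.564/(1−0.564) = 1.2936. LR = 0.55/0.20 = 2.7500.
Prior odds = 1.2936/2.7500 = 0.4704, so P(C) = 0.4704/(1+0.4704) ≈ 0.32.

P(C) = 0.32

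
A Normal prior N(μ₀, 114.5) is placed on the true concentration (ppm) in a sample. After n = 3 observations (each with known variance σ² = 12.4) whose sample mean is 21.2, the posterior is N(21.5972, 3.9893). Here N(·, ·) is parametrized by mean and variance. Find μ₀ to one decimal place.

μ₀ = 32.6

The posterior mean is a precision-weighted average: μ_n = (τ₀μ₀ + τ_data·x̄)/(τ₀+τ_data), with τ₀=1/σ₀² and τ_data=n/σ².
Here τ₀ = 1/114.5 = 0.008734 and τ_data = 3/12.4 = 0.241935, so τ_n = 0.250669.
Rearranging for μ₀: μ₀ = (μ_n·τ_n − τ_data·x̄)/τ₀ = (21.5972·0.250669 − 0.241935·21.2) / 0.008734 = 0.284727/0.008734 ≈ 32.6.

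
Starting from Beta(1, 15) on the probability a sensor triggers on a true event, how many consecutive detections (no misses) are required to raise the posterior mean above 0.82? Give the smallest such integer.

After k detections and 0 misses the posterior is Beta(1+k, 15), with mean (1+k)/(1+15+k).
Set (1+k)/(16+k) > 0.82 and solve: k > (0.82·16 − 1)/(1 − 0.82) = 67.333.
The smallest integer exceeding 67.333 is 68, and checking k=68: (69)/(84) = 0.8214 > 0.82.

k = 68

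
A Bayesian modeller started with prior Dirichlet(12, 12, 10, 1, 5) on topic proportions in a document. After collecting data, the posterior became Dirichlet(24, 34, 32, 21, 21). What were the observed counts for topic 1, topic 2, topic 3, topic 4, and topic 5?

For a Dirichlet(α) prior with multinomial counts c, the posterior is Dirichlet(α + c) componentwise.
Counts are posterior − prior componentwise: 24−12=12, 34−12=22, 32−10=22, 21−1=20, 21−5=16.

counts (12, 22, 22, 20, 16)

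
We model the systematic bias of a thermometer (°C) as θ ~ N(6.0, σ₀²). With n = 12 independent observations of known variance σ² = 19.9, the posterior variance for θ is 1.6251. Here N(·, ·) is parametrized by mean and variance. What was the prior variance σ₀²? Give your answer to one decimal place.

For the Normal–Normal model with known σ², precisions add: τ_n = τ₀ + n/σ².
So 1/σ₀² = 1/1.6251 − 12/19.9 = 0.615347 − 0.603015 = 0.012332.
Hence σ₀² = 1/0.012332 ≈ 81.1.

σ₀² = 81.1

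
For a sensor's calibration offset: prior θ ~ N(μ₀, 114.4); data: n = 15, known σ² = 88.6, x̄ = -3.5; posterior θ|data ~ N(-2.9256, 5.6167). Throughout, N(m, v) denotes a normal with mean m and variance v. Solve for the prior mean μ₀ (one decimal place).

μ₀ = 8.2

The posterior mean is a precision-weighted average: μ_n = (τ₀μ₀ + τ_data·x̄)/(τ₀+τ_data), with τ₀=1/σ₀² and τ_data=n/σ².
Here τ₀ = 1/114.4 = 0.008741 and τ_data = 15/88.6 = 0.169300, so τ_n = 0.178041.
Rearranging for μ₀: μ₀ = (μ_n·τ_n − τ_data·x̄)/τ₀ = (-2.9256·0.178041 − 0.169300·-3.5) / 0.008741 = 0.071673/0.008741 ≈ 8.2.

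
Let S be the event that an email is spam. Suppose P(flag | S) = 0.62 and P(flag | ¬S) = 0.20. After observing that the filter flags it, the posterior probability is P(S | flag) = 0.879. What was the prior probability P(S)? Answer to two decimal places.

In odds form, posterior odds = prior odds × likelihood ratio, so prior odds = posterior odds ÷ LR.
Posterior odds = 0.879/(1−0.879) = 7.2645. LR = 0.62/0.20 = 3.1000.
Prior odds = 7.2645/3.1000 = 2.3434, so P(S) = 2.3434/(1+2.3434) ≈ 0.70.

P(S) = 0.70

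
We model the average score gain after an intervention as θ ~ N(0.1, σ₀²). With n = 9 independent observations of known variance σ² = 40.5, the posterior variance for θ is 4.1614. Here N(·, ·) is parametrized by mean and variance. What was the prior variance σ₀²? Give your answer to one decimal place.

σ₀² = 55.3

For the Normal–Normal model with known σ², precisions add: τ_n = τ₀ + n/σ².
So 1/σ₀² = 1/4.1614 − 9/40.5 = 0.240304 − 0.222222 = 0.018082.
Hence σ₀² = 1/0.018082 ≈ 55.3.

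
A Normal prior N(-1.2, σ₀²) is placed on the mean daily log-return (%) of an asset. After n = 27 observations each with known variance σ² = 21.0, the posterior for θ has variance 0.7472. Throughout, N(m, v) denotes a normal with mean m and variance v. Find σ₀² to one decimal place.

σ₀² = 19.0

For the Normal–Normal model with known σ², precisions add: τ_n = τ₀ + n/σ².
So 1/σ₀² = 1/0.7472 − 27/21.0 = 1.338330 − 1.285714 = 0.052616.
Hence σ₀² = 1/0.052616 ≈ 19.0.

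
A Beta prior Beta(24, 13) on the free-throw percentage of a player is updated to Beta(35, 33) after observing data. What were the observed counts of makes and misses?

Under Beta–binomial conjugacy the posterior parameters are (a+s, b+f).
Match parameters: s=35−24=11, f=33−13=20.

11 makes and 20 misses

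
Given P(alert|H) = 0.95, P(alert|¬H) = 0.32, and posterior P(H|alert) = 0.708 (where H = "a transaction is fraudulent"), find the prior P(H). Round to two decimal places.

P(H) = 0.45

Bayes' rule in odds form gives O(H|E) = O(H)·[P(E|H)/P(E|¬H)], hence O(H) = O(H|E)/LR.
Posterior odds = 0.708/(1−0.708) = 2.4247. LR = 0.95/0.32 = 2.9688.
Prior odds = 2.4247/2.9688 = 0.8167, so P(H) = 0.8167/(1+0.8167) ≈ 0.45.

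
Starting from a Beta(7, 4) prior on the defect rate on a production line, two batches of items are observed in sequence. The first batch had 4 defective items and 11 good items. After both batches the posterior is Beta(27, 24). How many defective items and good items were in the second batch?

Because Beta–binomial updating is additive in the counts, the combined data contributed (α_post−α_prior, β_post−β_prior) successes and failures.
Total across both batches: 27−7=20 defective items, 24−4=20 good items.
Subtract the first batch: 20−4=16 defective items and 20−11=9 good items.

16 defective items and 9 good items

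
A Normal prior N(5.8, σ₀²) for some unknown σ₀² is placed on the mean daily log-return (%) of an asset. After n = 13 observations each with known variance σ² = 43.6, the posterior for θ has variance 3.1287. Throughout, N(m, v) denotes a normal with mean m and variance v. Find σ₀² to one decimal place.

σ₀² = 46.6

Posterior precision equals prior precision plus data precision: 1/σ_n² = 1/σ₀² + n/σ².
So 1/σ₀² = 1/3.1287 − 13/43.6 = 0.319622 − 0.298165 = 0.021457.
Hence σ₀² = 1/0.021457 ≈ 46.6.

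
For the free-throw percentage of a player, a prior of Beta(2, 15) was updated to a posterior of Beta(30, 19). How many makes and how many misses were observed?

28 makes and 4 misses

Under Beta–binomial conjugacy the posterior parameters are (α+s, β+f).
So s = 30 − 2 = 28 and f = 19 − 15 = 4.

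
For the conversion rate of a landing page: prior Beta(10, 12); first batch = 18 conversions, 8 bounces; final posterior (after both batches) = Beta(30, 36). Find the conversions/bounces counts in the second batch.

Because Beta–binomial updating is additive in the counts, the combined data contributed (α_post−α_prior, β_post−β_prior) successes and failures.
Total across both batches: 30−10=20 conversions, 36−12=24 bounces.
Subtract the first batch: 20−18=2 conversions and 24−8=16 bounces.

2 conversions and 16 bounces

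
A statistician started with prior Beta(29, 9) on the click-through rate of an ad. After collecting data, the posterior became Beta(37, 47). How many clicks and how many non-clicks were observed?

A Beta(a, b) prior with s successes and f failures in binomial data gives a Beta(a+s, b+f) posterior.
Match parameters: s=37−29=8, f=47−9=38.

8 clicks and 38 non-clicks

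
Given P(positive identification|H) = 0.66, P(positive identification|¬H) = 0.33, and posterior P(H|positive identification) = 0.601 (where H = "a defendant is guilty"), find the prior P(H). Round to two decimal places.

P(H) = 0.43

In odds form, posterior odds = prior odds × likelihood ratio, so prior odds = posterior odds ÷ LR.
Posterior odds = 0.601/(1−0.601) = 1.5063. LR = 0.66/0.33 = 2.0000.
Prior odds = 1.5063/2.0000 = 0.7531, so P(H) = 0.7531/(1+0.7531) ≈ 0.43.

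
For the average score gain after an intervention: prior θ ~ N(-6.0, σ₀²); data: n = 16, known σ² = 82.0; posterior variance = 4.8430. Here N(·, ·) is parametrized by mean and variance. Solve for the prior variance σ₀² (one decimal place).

σ₀² = 88.0

Posterior precision equals prior precision plus data precision: 1/σ_n² = 1/σ₀² + n/σ².
So 1/σ₀² = 1/4.8430 − 16/82.0 = 0.206484 − 0.195122 = 0.011362.
Hence σ₀² = 1/0.011362 ≈ 88.0.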